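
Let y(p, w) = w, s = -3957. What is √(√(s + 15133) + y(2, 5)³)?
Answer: √(125 + 2*√2794) ≈ 15.189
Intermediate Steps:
√(√(s + 15133) + y(2, 5)³) = √(√(-3957 + 15133) + 5³) = √(√11176 + 125) = √(2*√2794 + 125) = √(125 + 2*√2794)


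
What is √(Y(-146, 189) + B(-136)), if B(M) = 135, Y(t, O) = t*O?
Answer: 9*I*√339 ≈ 165.71*I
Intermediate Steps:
Y(t, O) = O*t
√(Y(-146, 189) + B(-136)) = √(189*(-146) + 135) = √(-27594 + 135) = √(-27459) = 9*I*√339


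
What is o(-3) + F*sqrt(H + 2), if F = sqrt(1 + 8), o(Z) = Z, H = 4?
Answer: -3 + 3*sqrt(6) ≈ 4.3485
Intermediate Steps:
F = 3 (F = sqrt(9) = 3)
o(-3) + F*sqrt(H + 2) = -3 + 3*sqrt(4 + 2) = -3 + 3*sqrt(6)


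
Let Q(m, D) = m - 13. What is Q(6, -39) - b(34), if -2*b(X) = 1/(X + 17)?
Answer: -713/102 ≈ -6.9902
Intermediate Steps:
Q(m, D) = -13 + m
b(X) = -1/(2*(17 + X)) (b(X) = -1/(2*(X + 17)) = -1/(2*(17 + X)))
Q(6, -39) - b(34) = (-13 + 6) - (-1)/(34 + 2*34) = -7 - (-1)/(34 + 68) = -7 - (-1)/102 = -7 - 1*(-1/102) = -7 + 1/102 = -713/102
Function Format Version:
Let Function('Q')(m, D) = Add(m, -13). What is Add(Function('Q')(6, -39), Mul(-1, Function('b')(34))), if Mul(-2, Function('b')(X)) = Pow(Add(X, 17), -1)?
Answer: Rational(-713, 102) ≈ -6.9902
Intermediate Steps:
Function('Q')(m, D) = Add(-13, m)
Function('b')(X) = Mul(Rational(-1, 2), Pow(Add(17, X), -1)) (Function('b')(X) = Mul(Rational(-1, 2), Pow(Add(X, 17), -1)) = Mul(Rational(-1, 2), Pow(Add(17, X), -1)))
Add(Function('Q')(6, -39), Mul(-1, Function('b')(34))) = Add(Add(-13, 6), Mul(-1, Mul(-1, Pow(Add(34, Mul(2, 34)), -1)))) = Add(-7, Mul(-1, Mul(-1, Pow(Add(34, 68), -1)))) = Add(-7, Mul(-1, Mul(-1, Pow(102, -1)))) = Add(-7, Mul(-1, Mul(-1, Rational(1, 102)))) = Add(-7, Mul(-1, Rational(-1, 102))) = Add(-7, Rational(1, 102)) = Rational(-713, 102)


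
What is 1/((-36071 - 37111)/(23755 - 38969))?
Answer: 7607/36591 ≈ 0.20789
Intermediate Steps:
1/((-36071 - 37111)/(23755 - 38969)) = 1/(-73182/(-15214)) = 1/(-73182*(-1/15214)) = 1/(36591/7607) = 7607/36591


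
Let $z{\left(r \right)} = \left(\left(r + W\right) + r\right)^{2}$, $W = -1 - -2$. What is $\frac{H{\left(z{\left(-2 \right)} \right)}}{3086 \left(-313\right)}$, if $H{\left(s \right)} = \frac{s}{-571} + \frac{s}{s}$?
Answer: $- \frac{281}{275769589} \approx -1.019 \cdot 10^{-6}$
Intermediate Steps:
$W = 1$ ($W = -1 + 2 = 1$)
$z{\left(r \right)} = \left(1 + 2 r\right)^{2}$ ($z{\left(r \right)} = \left(\left(r + 1\right) + r\right)^{2} = \left(\left(1 + r\right) + r\right)^{2} = \left(1 + 2 r\right)^{2}$)
$H{\left(s \right)} = 1 - \frac{s}{571}$ ($H{\left(s \right)} = s \left(- \frac{1}{571}\right) + 1 = - \frac{s}{571} + 1 = 1 - \frac{s}{571}$)
$\frac{H{\left(z{\left(-2 \right)} \right)}}{3086 \left(-313\right)} = \frac{1 - \frac{\left(1 + 2 \left(-2\right)\right)^{2}}{571}}{3086 \left(-313\right)} = \frac{1 - \frac{\left(1 - 4\right)^{2}}{571}}{-965918} = \left(1 - \frac{\left(-3\right)^{2}}{571}\right) \left(- \frac{1}{965918}\right) = \left(1 - \frac{9}{571}\right) \left(- \frac{1}{965918}\right) = \frac{562}{571} \left(- \frac{1}{965918}\right) = - \frac{281}{275769589}$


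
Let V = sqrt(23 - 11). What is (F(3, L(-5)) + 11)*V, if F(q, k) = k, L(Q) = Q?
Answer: 12*sqrt(3) ≈ 20.785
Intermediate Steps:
V = 2*sqrt(3) (V = sqrt(12) = 2*sqrt(3) ≈ 3.4641)
(F(3, L(-5)) + 11)*V = (-5 + 11)*(2*sqrt(3)) = 6*(2*sqrt(3)) = 12*sqrt(3)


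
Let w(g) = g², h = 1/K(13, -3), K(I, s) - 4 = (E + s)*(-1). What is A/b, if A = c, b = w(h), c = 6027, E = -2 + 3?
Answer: 216972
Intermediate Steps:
E = 1
K(I, s) = 3 - s (K(I, s) = 4 + (1 + s)*(-1) = 4 + (-1 - s) = 3 - s)
h = ⅙ (h = 1/(3 - 1*(-3)) = 1/(3 + 3) = 1/6 = ⅙ ≈ 0.16667)
b = 1/36 (b = (⅙)² = 1/36 ≈ 0.027778)
A = 6027
A/b = 6027/(1/36) = 6027*36 = 216972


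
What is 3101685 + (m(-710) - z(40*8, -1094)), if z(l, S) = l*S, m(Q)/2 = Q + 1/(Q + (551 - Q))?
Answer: 1901140097/551 ≈ 3.4503e+6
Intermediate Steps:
m(Q) = 2/551 + 2*Q (m(Q) = 2*(Q + 1/(Q + (551 - Q))) = 2*(Q + 1/551) = 2*(1/551 + Q) = 2/551 + 2*Q)
z(l, S) = S*l
3101685 + (m(-710) - z(40*8, -1094)) = 3101685 + ((2/551 + 2*(-710)) - (-1094)*40*8) = 3101685 + ((2/551 - 1420) - (-1094)*320) = 3101685 + (-782418/551 - 1*(-350080)) = 3101685 + (-782418/551 + 350080) = 3101685 + 192111662/551 = 1901140097/551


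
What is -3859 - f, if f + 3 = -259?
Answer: -3597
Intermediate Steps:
f = -262 (f = -3 - 259 = -262)
-3859 - f = -3859 - 1*(-262) = -3859 + 262 = -3597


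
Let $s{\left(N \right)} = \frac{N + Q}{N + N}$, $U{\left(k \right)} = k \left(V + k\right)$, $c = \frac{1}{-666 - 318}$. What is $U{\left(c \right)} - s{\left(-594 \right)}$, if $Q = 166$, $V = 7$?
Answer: $- \frac{11738759}{31952448} \approx -0.36738$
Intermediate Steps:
$c = - \frac{1}{984}$ ($c = \frac{1}{-984} = - \frac{1}{984} \approx -0.0010163$)
$U{\left(k \right)} = k \left(7 + k\right)$
$s{\left(N \right)} = \frac{166 + N}{2 N}$ ($s{\left(N \right)} = \frac{N + 166}{N + N} = \frac{166 + N}{2 N}$)
$U{\left(c \right)} - s{\left(-594 \right)} = - \frac{7 - \frac{1}{984}}{984} - \frac{166 - 594}{2 \left(-594\right)} = \left(- \frac{1}{984}\right) \frac{6887}{984} - \frac{1}{2} \left(- \frac{1}{594}\right) \left(-428\right) = - \frac{6887}{968256} - \frac{107}{297} = - \frac{11738759}{31952448}$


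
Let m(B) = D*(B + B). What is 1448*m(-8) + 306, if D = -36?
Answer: 834354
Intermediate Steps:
m(B) = -72*B (m(B) = -36*(B + B) = -72*B)
1448*m(-8) + 306 = 1448*(-72*(-8)) + 306 = 1448*576 + 306 = 834048 + 306 = 834354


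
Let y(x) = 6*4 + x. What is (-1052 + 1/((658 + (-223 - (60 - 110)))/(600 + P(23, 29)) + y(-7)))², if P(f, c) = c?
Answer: 138265308925129/124947684 ≈ 1.1066e+6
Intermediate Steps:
y(x) = 24 + x
(-1052 + 1/((658 + (-223 - (60 - 110)))/(600 + P(23, 29)) + y(-7)))² = (-1052 + 1/((658 + (-223 - (60 - 110)))/(600 + 29) + (24 - 7)))² = (-1052 + 1/((658 + (-223 - 1*(-50)))/629 + 17))² = (-1052 + 1/((658 + (-223 + 50))*(1/629) + 17))² = (-1052 + 1/((658 - 173)*(1/629) + 17))² = (-1052 + 1/(485*(1/629) + 17))² = (-1052 + 1/(485/629 + 17))² = (-1052 + 1/(11178/629))² = (-1052 + 629/11178)² = (-11758627/11178)² = 138265308925129/124947684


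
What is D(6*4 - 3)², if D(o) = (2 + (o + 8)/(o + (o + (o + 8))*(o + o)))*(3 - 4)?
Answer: 18241441/4498641 ≈ 4.0549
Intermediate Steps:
D(o) = -2 - (8 + o)/(o + 2*o*(8 + 2*o)) (D(o) = (2 + (8 + o)/(o + (o + (8 + o))*(2*o)))*(-1) = (2 + (8 + o)/(o + (8 + 2*o)*(2*o)))*(-1) = (2 + (8 + o)/(o + 2*o*(8 + 2*o)))*(-1) = -2 - (8 + o)/(o + 2*o*(8 + 2*o)))
D(6*4 - 3)² = ((-8 - 35*(6*4 - 3) - 8*(6*4 - 3)²)/((6*4 - 3)*(17 + 4*(6*4 - 3))))² = ((-8 - 35*(24 - 3) - 8*(24 - 3)²)/((24 - 3)*(17 + 4*(24 - 3))))² = ((-8 - 35*21 - 8*21²)/(21*(17 + 4*21)))² = ((-8 - 735 - 8*441)/(21*(17 + 84)))² = ((1/21)*(-8 - 735 - 3528)/101)² = ((1/21)*(1/101)*(-4271))² = (-4271/2121)² = 18241441/4498641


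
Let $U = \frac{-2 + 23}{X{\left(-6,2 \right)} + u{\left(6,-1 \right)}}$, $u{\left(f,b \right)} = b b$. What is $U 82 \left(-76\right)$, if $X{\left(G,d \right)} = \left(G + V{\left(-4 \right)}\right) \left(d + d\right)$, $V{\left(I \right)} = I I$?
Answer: $-3192$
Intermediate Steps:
$V{\left(I \right)} = I^{2}$
$u{\left(f,b \right)} = b^{2}$
$X{\left(G,d \right)} = 2 d \left(16 + G\right)$ ($X{\left(G,d \right)} = \left(G + \left(-4\right)^{2}\right) \left(d + d\right) = \left(G + 16\right) 2 d = \left(16 + G\right) 2 d = 2 d \left(16 + G\right)$)
$U = \frac{21}{41}$ ($U = \frac{-2 + 23}{2 \cdot 2 \left(16 - 6\right) + \left(-1\right)^{2}} = \frac{21}{2 \cdot 2 \cdot 10 + 1} = \frac{21}{40 + 1} = \frac{21}{41} \approx 0.5122$)
$U 82 \left(-76\right) = \frac{21}{41} \cdot 82 \left(-76\right) = 42 \left(-76\right) = -3192$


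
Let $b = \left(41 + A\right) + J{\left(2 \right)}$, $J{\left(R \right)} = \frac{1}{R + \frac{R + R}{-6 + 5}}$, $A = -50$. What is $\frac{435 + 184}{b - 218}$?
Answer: $- \frac{1238}{455} \approx -2.7209$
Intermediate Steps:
$J{\left(R \right)} = - \frac{1}{R}$ ($J{\left(R \right)} = \frac{1}{R + \frac{2 R}{-1}} = \frac{1}{R + 2 R \left(-1\right)} = \frac{1}{R - 2 R} = \frac{1}{\left(-1\right) R} = - \frac{1}{R}$)
$b = - \frac{19}{2}$ ($b = \left(41 - 50\right) - \frac{1}{2} = -9 - \frac{1}{2} = - \frac{19}{2} \approx -9.5$)
$\frac{435 + 184}{b - 218} = \frac{435 + 184}{- \frac{19}{2} - 218} = \frac{619}{- \frac{455}{2}} = 619 \left(- \frac{2}{455}\right) = - \frac{1238}{455}$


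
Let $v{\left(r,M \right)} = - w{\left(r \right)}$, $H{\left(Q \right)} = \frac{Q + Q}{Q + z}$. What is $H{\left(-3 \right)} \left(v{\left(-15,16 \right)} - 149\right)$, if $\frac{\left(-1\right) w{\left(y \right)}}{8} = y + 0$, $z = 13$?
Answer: $\frac{807}{5} \approx 161.4$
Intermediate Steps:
$w{\left(y \right)} = - 8 y$ ($w{\left(y \right)} = - 8 \left(y + 0\right) = - 8 y$)
$H{\left(Q \right)} = \frac{2 Q}{13 + Q}$ ($H{\left(Q \right)} = \frac{Q + Q}{Q + 13} = \frac{2 Q}{13 + Q}$)
$v{\left(r,M \right)} = 8 r$ ($v{\left(r,M \right)} = - \left(-8\right) r = 8 r$)
$H{\left(-3 \right)} \left(v{\left(-15,16 \right)} - 149\right) = 2 \left(-3\right) \frac{1}{13 - 3} \left(8 \left(-15\right) - 149\right) = 2 \left(-3\right) \frac{1}{10} \left(-120 - 149\right) = 2 \left(-3\right) \frac{1}{10} \left(-269\right) = \left(- \frac{3}{5}\right) \left(-269\right) = \frac{807}{5}$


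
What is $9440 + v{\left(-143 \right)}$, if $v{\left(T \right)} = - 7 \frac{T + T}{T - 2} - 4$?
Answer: $\frac{1366218}{145} \approx 9422.2$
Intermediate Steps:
$v{\left(T \right)} = -4 - \frac{14 T}{-2 + T}$ ($v{\left(T \right)} = - 7 \frac{2 T}{-2 + T} - 4 = - \frac{14 T}{-2 + T} - 4 = -4 - \frac{14 T}{-2 + T}$)
$9440 + v{\left(-143 \right)} = 9440 + \frac{2 \left(4 - -1287\right)}{-2 - 143} = 9440 + \frac{2 \left(4 + 1287\right)}{-145} = 9440 + 2 \left(- \frac{1}{145}\right) 1291 = 9440 - \frac{2582}{145} = \frac{1366218}{145}$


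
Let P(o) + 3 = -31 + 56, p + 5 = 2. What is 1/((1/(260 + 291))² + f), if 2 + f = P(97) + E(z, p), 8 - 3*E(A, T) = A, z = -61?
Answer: 303601/13054844 ≈ 0.023256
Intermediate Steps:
p = -3 (p = -5 + 2 = -3)
E(A, T) = 8/3 - A/3
P(o) = 22 (P(o) = -3 + (-31 + 56) = -3 + 25 = 22)
f = 43 (f = -2 + (22 + (8/3 - ⅓*(-61))) = -2 + (22 + (8/3 + 61/3)) = -2 + (22 + 23) = -2 + 45 = 43)
1/((1/(260 + 291))² + f) = 1/((1/(260 + 291))² + 43) = 1/((1/551)² + 43) = 1/(1/303601 + 43) = 1/(13054844/303601) = 303601/13054844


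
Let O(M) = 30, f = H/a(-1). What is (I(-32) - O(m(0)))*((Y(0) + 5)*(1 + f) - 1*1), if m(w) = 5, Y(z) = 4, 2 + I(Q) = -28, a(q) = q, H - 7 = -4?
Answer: 1140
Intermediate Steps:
H = 3 (H = 7 - 4 = 3)
I(Q) = -30 (I(Q) = -2 - 28 = -30)
f = -3 (f = 3/(-1) = 3*(-1) = -3)
(I(-32) - O(m(0)))*((Y(0) + 5)*(1 + f) - 1*1) = (-30 - 1*30)*((4 + 5)*(1 - 3) - 1*1) = (-30 - 30)*(9*(-2) - 1) = -60*(-18 - 1) = -60*(-19) = 1140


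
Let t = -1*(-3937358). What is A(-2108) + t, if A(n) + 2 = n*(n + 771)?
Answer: 6755752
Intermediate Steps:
t = 3937358
A(n) = -2 + n*(771 + n) (A(n) = -2 + n*(n + 771) = -2 + n*(771 + n))
A(-2108) + t = (-2 + (-2108)² + 771*(-2108)) + 3937358 = (-2 + 4443664 - 1625268) + 3937358 = 2818394 + 3937358 = 6755752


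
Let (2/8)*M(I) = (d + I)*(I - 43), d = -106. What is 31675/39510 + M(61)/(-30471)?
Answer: 72878755/80260614 ≈ 0.90803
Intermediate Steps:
M(I) = 4*(-106 + I)*(-43 + I) (M(I) = 4*((-106 + I)*(I - 43)) = 4*((-106 + I)*(-43 + I)) = 4*(-106 + I)*(-43 + I))
31675/39510 + M(61)/(-30471) = 31675/39510 + (18232 - 596*61 + 4*61²)/(-30471) = 31675*(1/39510) + (18232 - 36356 + 4*3721)*(-1/30471) = 6335/7902 + (18232 - 36356 + 14884)*(-1/30471) = 6335/7902 - 3240*(-1/30471) = 6335/7902 + 1080/10157 = 72878755/80260614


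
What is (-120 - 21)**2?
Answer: 19881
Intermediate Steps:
(-120 - 21)**2 = (-141)**2 = 19881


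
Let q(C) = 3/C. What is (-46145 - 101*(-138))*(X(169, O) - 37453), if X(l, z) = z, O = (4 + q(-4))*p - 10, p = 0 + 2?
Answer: 2412722991/2 ≈ 1.2064e+9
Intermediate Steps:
p = 2
O = -7/2 (O = (4 + 3/(-4))*2 - 10 = (4 + 3*(-¼))*2 - 10 = (4 - ¾)*2 - 10 = (13/4)*2 - 10 = 13/2 - 10 = -7/2 ≈ -3.5000)
(-46145 - 101*(-138))*(X(169, O) - 37453) = (-46145 - 101*(-138))*(-7/2 - 37453) = (-46145 + 13938)*(-74913/2) = -32207*(-74913/2) = 2412722991/2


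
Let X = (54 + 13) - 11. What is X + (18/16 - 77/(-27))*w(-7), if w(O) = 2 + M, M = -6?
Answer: 2165/54 ≈ 40.093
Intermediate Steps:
w(O) = -4 (w(O) = 2 - 6 = -4)
X = 56 (X = 67 - 11 = 56)
X + (18/16 - 77/(-27))*w(-7) = 56 + (18/16 - 77/(-27))*(-4) = 56 + (18*(1/16) - 77*(-1/27))*(-4) = 56 + (9/8 + 77/27)*(-4) = 56 + (859/216)*(-4) = 56 - 859/54 = 2165/54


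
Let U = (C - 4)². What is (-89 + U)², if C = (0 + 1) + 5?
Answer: 7225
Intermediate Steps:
C = 6 (C = 1 + 5 = 6)
U = 4 (U = (6 - 4)² = 2² = 4)
(-89 + U)² = (-89 + 4)² = (-85)² = 7225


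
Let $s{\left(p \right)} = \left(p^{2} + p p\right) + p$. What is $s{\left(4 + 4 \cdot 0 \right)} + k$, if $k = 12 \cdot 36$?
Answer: $468$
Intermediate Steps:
$s{\left(p \right)} = p + 2 p^{2}$ ($s{\left(p \right)} = \left(p^{2} + p^{2}\right) + p = 2 p^{2} + p = p + 2 p^{2}$)
$k = 432$
$s{\left(4 + 4 \cdot 0 \right)} + k = \left(4 + 4 \cdot 0\right) \left(1 + 2 \left(4 + 4 \cdot 0\right)\right) + 432 = \left(4 + 0\right) \left(1 + 2 \left(4 + 0\right)\right) + 432 = 4 \left(1 + 2 \cdot 4\right) + 432 = 4 \left(1 + 8\right) + 432 = 4 \cdot 9 + 432 = 36 + 432 = 468$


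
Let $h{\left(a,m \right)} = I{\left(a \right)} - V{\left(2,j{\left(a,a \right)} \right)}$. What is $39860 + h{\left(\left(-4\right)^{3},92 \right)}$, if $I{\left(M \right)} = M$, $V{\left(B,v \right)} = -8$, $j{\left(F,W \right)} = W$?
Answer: $39804$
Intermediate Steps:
$h{\left(a,m \right)} = 8 + a$ ($h{\left(a,m \right)} = a - -8 = a + 8 = 8 + a$)
$39860 + h{\left(\left(-4\right)^{3},92 \right)} = 39860 + \left(8 + \left(-4\right)^{3}\right) = 39860 + \left(8 - 64\right) = 39860 - 56 = 39804$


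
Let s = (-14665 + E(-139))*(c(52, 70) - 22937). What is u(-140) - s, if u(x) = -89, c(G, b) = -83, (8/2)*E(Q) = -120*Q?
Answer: -241594989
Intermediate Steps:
E(Q) = -30*Q (E(Q) = (-120*Q)/4 = -30*Q)
s = 241594900 (s = (-14665 - 30*(-139))*(-83 - 22937) = (-14665 + 4170)*(-23020) = -10495*(-23020) = 241594900)
u(-140) - s = -89 - 1*241594900 = -89 - 241594900 = -241594989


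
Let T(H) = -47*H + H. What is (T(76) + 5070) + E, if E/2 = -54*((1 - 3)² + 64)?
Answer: -5770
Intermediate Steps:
T(H) = -46*H
E = -7344 (E = 2*(-54*((1 - 3)² + 64)) = 2*(-54*((-2)² + 64)) = 2*(-54*(4 + 64)) = 2*(-54*68) = 2*(-3672) = -7344)
(T(76) + 5070) + E = (-46*76 + 5070) - 7344 = (-3496 + 5070) - 7344 = 1574 - 7344 = -5770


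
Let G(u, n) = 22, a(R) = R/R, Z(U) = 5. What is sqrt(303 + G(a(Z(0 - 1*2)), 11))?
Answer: 5*sqrt(13) ≈ 18.028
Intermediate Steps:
a(R) = 1
sqrt(303 + G(a(Z(0 - 1*2)), 11)) = sqrt(303 + 22) = sqrt(325) = 5*sqrt(13)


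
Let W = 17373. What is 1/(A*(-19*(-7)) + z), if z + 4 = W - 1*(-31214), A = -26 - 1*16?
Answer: 1/42997 ≈ 2.3257e-5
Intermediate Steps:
A = -42 (A = -26 - 16 = -42)
z = 48583 (z = -4 + (17373 - 1*(-31214)) = -4 + (17373 + 31214) = -4 + 48587 = 48583)
1/(A*(-19*(-7)) + z) = 1/(-(-798)*(-7) + 48583) = 1/(-42*133 + 48583) = 1/(-5586 + 48583) = 1/42997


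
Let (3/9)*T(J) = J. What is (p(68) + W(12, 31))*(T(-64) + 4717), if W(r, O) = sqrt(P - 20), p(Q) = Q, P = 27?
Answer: 307700 + 4525*sqrt(7) ≈ 3.1967e+5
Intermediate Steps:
T(J) = 3*J
W(r, O) = sqrt(7) (W(r, O) = sqrt(27 - 20) = sqrt(7))
(p(68) + W(12, 31))*(T(-64) + 4717) = (68 + sqrt(7))*(3*(-64) + 4717) = (68 + sqrt(7))*(-192 + 4717) = (68 + sqrt(7))*4525 = 307700 + 4525*sqrt(7)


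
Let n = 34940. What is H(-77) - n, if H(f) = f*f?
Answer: -29011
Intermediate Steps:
H(f) = f**2
H(-77) - n = (-77)**2 - 1*34940 = 5929 - 34940 = -29011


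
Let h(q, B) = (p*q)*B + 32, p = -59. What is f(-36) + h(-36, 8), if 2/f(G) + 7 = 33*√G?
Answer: 668243058/39253 - 396*I/39253 ≈ 17024.0 - 0.010088*I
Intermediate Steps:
h(q, B) = 32 - 59*B*q (h(q, B) = (-59*q)*B + 32 = -59*B*q + 32 = 32 - 59*B*q)
f(G) = 2/(-7 + 33*√G)
f(-36) + h(-36, 8) = 2/(-7 + 33*√(-36)) + (32 - 59*8*(-36)) = 2/(-7 + 33*(6*I)) + (32 + 16992) = 2/(-7 + 198*I) + 17024 = 2*((-7 - 198*I)/39253) + 17024 = 2*(-7 - 198*I)/39253 + 17024 = 17024 + 2*(-7 - 198*I)/39253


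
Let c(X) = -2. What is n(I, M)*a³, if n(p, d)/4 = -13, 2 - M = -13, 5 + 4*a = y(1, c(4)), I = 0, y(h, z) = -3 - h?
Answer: 9477/16 ≈ 592.31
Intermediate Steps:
a = -9/4 (a = -5/4 + (-3 - 1*1)/4 = -5/4 + (-3 - 1)/4 = -5/4 + (¼)*(-4) = -5/4 - 1 = -9/4 ≈ -2.2500)
M = 15 (M = 2 - 1*(-13) = 2 + 13 = 15)
n(p, d) = -52 (n(p, d) = 4*(-13) = -52)
n(I, M)*a³ = -52*(-9/4)³ = -52*(-729/64) = 9477/16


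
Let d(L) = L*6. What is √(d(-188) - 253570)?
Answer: I*√254698 ≈ 504.68*I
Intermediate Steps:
d(L) = 6*L
√(d(-188) - 253570) = √(6*(-188) - 253570) = √(-1128 - 253570) = √(-254698) = I*√254698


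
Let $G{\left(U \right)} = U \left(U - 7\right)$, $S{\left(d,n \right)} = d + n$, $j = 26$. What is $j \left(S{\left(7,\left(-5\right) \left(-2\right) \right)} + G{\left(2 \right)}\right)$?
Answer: $182$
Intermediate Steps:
$G{\left(U \right)} = U \left(-7 + U\right)$
$j \left(S{\left(7,\left(-5\right) \left(-2\right) \right)} + G{\left(2 \right)}\right) = 26 \left(\left(7 - -10\right) + 2 \left(-7 + 2\right)\right) = 26 \left(\left(7 + 10\right) + 2 \left(-5\right)\right) = 26 \left(17 - 10\right) = 26 \cdot 7 = 182$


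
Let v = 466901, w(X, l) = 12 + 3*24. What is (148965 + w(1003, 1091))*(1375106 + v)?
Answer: 274549301343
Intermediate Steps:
w(X, l) = 84 (w(X, l) = 12 + 72 = 84)
(148965 + w(1003, 1091))*(1375106 + v) = (148965 + 84)*(1375106 + 466901) = 149049*1842007 = 274549301343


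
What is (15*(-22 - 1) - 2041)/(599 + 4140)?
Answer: -2386/4739 ≈ -0.50348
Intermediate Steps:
(15*(-22 - 1) - 2041)/(599 + 4140) = (15*(-23) - 2041)/4739 = (-345 - 2041)*(1/4739) = -2386*1/4739 = -2386/4739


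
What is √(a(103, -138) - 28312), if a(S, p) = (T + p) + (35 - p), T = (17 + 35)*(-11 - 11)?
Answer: 3*I*√3269 ≈ 171.53*I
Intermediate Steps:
T = -1144 (T = 52*(-22) = -1144)
a(S, p) = -1109 (a(S, p) = (-1144 + p) + (35 - p) = -1109)
√(a(103, -138) - 28312) = √(-1109 - 28312) = √(-29421) = 3*I*√3269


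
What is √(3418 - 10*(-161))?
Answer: 2*√1257 ≈ 70.908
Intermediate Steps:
√(3418 - 10*(-161)) = √(3418 + 1610) = √5028 = 2*√1257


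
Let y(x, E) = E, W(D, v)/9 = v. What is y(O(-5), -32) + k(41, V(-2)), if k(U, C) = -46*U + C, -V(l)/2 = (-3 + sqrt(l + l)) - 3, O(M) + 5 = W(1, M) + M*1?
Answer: -1906 - 4*I ≈ -1906.0 - 4.0*I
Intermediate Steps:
W(D, v) = 9*v
O(M) = -5 + 10*M (O(M) = -5 + (9*M + M*1) = -5 + (9*M + M) = -5 + 10*M)
V(l) = 12 - 2*sqrt(2)*sqrt(l) (V(l) = -2*((-3 + sqrt(l + l)) - 3) = -2*((-3 + sqrt(2*l)) - 3) = -2*((-3 + sqrt(2)*sqrt(l)) - 3) = -2*(-6 + sqrt(2)*sqrt(l)) = 12 - 2*sqrt(2)*sqrt(l))
k(U, C) = C - 46*U
y(O(-5), -32) + k(41, V(-2)) = -32 + ((12 - 2*sqrt(2)*sqrt(-2)) - 46*41) = -32 + ((12 - 2*sqrt(2)*I*sqrt(2)) - 1886) = -32 + ((12 - 4*I) - 1886) = -32 + (-1874 - 4*I) = -1906 - 4*I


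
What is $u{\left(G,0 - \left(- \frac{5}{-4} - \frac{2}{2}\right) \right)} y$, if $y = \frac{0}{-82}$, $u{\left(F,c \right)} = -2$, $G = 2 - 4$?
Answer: $0$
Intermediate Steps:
$G = -2$ ($G = 2 - 4 = -2$)
$y = 0$ ($y = 0 \left(- \frac{1}{82}\right) = 0$)
$u{\left(G,0 - \left(- \frac{5}{-4} - \frac{2}{2}\right) \right)} y = \left(-2\right) 0 = 0$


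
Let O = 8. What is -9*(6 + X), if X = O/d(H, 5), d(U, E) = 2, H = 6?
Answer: -90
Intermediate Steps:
X = 4 (X = 8/2 = 8*(½) = 4)
-9*(6 + X) = -9*(6 + 4) = -9*10 = -90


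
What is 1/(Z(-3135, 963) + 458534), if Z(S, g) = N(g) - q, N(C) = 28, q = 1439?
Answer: 1/457123 ≈ 2.1876e-6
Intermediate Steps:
Z(S, g) = -1411 (Z(S, g) = 28 - 1*1439 = 28 - 1439 = -1411)
1/(Z(-3135, 963) + 458534) = 1/(-1411 + 458534) = 1/457123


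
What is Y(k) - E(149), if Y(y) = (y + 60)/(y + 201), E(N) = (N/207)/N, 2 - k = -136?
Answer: 13549/23391 ≈ 0.57924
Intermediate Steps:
k = 138 (k = 2 - 1*(-136) = 2 + 136 = 138)
E(N) = 1/207 (E(N) = (N*(1/207))/N = (N/207)/N = 1/207)
Y(y) = (60 + y)/(201 + y)
Y(k) - E(149) = (60 + 138)/(201 + 138) - 1*1/207 = 198/339 - 1/207 = (1/339)*198 - 1/207 = 66/113 - 1/207 = 13549/23391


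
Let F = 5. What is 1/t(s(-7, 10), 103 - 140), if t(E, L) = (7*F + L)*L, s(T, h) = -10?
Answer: 1/74 ≈ 0.013514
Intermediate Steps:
t(E, L) = L*(35 + L) (t(E, L) = (7*5 + L)*L = (35 + L)*L = L*(35 + L))
1/t(s(-7, 10), 103 - 140) = 1/((103 - 140)*(35 + (103 - 140))) = 1/(-37*(35 - 37)) = 1/(-37*(-2)) = 1/74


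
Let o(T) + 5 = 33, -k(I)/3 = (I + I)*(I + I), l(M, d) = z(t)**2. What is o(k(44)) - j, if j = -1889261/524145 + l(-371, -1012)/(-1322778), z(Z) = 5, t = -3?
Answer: 2434695031707/77036386090 ≈ 31.604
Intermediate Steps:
l(M, d) = 25 (l(M, d) = 5**2 = 25)
k(I) = -12*I**2 (k(I) = -3*(I + I)*(I + I) = -3*2*I*2*I = -12*I**2)
o(T) = 28 (o(T) = -5 + 33 = 28)
j = -277676221187/77036386090 (j = -1889261/524145 + 25/(-1322778) = -1889261*1/524145 + 25*(-1/1322778) = -1889261/524145 - 25/1322778 = -277676221187/77036386090 ≈ -3.6045)
o(k(44)) - j = 28 - 1*(-277676221187/77036386090) = 28 + 277676221187/77036386090 = 2434695031707/77036386090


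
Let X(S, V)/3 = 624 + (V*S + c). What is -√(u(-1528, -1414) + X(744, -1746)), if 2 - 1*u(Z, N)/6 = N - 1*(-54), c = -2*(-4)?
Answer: -22*I*√8031 ≈ -1971.5*I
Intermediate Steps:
c = 8
u(Z, N) = -312 - 6*N (u(Z, N) = 12 - 6*(N - 1*(-54)) = 12 - 6*(N + 54) = 12 - 6*(54 + N) = 12 + (-324 - 6*N) = -312 - 6*N)
X(S, V) = 1896 + 3*S*V (X(S, V) = 3*(624 + (V*S + 8)) = 3*(624 + (S*V + 8)) = 3*(624 + (8 + S*V)) = 3*(632 + S*V) = 1896 + 3*S*V)
-√(u(-1528, -1414) + X(744, -1746)) = -√((-312 - 6*(-1414)) + (1896 + 3*744*(-1746))) = -√((-312 + 8484) + (1896 - 3897072)) = -√(8172 - 3895176) = -√(-3887004) = -22*I*√8031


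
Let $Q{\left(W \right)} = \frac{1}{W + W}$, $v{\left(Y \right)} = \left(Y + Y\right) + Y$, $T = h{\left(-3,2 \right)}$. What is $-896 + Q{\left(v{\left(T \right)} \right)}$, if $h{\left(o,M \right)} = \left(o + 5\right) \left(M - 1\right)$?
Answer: $- \frac{10751}{12} \approx -895.92$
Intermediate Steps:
$h{\left(o,M \right)} = \left(-1 + M\right) \left(5 + o\right)$ ($h{\left(o,M \right)} = \left(5 + o\right) \left(-1 + M\right) = \left(-1 + M\right) \left(5 + o\right)$)
$T = 2$ ($T = -5 - -3 + 5 \cdot 2 + 2 \left(-3\right) = -5 + 3 + 10 - 6 = 2$)
$v{\left(Y \right)} = 3 Y$ ($v{\left(Y \right)} = 2 Y + Y = 3 Y$)
$Q{\left(W \right)} = \frac{1}{2 W}$
$-896 + Q{\left(v{\left(T \right)} \right)} = -896 + \frac{1}{2 \cdot 3 \cdot 2} = -896 + \frac{1}{2 \cdot 6} = -896 + \frac{1}{2} \cdot \frac{1}{6} = -896 + \frac{1}{12} = - \frac{10751}{12}$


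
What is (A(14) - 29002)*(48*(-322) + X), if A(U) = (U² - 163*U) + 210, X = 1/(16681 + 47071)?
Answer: 15212832714929/31876 ≈ 4.7725e+8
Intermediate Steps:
X = 1/63752 ≈ 1.5686e-5
A(U) = 210 + U² - 163*U
(A(14) - 29002)*(48*(-322) + X) = ((210 + 14² - 163*14) - 29002)*(48*(-322) + 1/63752) = ((210 + 196 - 2282) - 29002)*(-15456 + 1/63752) = (-1876 - 29002)*(-985350911/63752) = -30878*(-985350911/63752) = 15212832714929/31876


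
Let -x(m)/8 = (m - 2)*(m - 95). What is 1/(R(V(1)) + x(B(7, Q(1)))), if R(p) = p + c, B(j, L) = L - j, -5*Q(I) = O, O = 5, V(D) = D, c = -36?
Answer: -1/8275 ≈ -0.00012085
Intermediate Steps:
Q(I) = -1 (Q(I) = -⅕*5 = -1)
R(p) = -36 + p (R(p) = p - 36 = -36 + p)
x(m) = -8*(-95 + m)*(-2 + m) (x(m) = -8*(m - 2)*(m - 95) = -8*(-2 + m)*(-95 + m) = -8*(-95 + m)*(-2 + m))
1/(R(V(1)) + x(B(7, Q(1)))) = 1/((-36 + 1) + (-1520 - 8*(-1 - 1*7)² + 776*(-1 - 1*7))) = 1/(-35 + (-1520 - 8*(-1 - 7)² + 776*(-1 - 7))) = 1/(-35 + (-1520 - 8*(-8)² + 776*(-8))) = 1/(-35 + (-1520 - 8*64 - 6208)) = 1/(-35 + (-1520 - 512 - 6208)) = 1/(-35 - 8240) = 1/(-8275) = -1/8275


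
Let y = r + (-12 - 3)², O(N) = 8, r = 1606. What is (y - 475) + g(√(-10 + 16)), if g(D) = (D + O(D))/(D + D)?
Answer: 2713/2 + 2*√6/3 ≈ 1358.1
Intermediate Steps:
y = 1831 (y = 1606 + (-12 - 3)² = 1606 + (-15)² = 1606 + 225 = 1831)
g(D) = (8 + D)/(2*D) (g(D) = (D + 8)/(D + D) = (8 + D)/((2*D)) = (8 + D)*(1/(2*D)) = (8 + D)/(2*D))
(y - 475) + g(√(-10 + 16)) = (1831 - 475) + (8 + √(-10 + 16))/(2*(√(-10 + 16))) = 1356 + (8 + √6)/(2*(√6)) = 1356 + (√6/6)*(8 + √6)/2 = 1356 + √6*(8 + √6)/12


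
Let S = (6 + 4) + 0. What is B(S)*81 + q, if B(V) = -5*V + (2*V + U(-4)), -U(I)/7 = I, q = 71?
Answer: -91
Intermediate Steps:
U(I) = -7*I
S = 10 (S = 10 + 0 = 10)
B(V) = 28 - 3*V (B(V) = -5*V + (2*V - 7*(-4)) = -5*V + (2*V + 28) = -5*V + (28 + 2*V) = 28 - 3*V)
B(S)*81 + q = (28 - 3*10)*81 + 71 = (28 - 30)*81 + 71 = -2*81 + 71 = -162 + 71 = -91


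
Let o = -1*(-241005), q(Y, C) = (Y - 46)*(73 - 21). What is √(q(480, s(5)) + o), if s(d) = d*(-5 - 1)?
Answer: √263573 ≈ 513.39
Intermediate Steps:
s(d) = -6*d (s(d) = d*(-6) = -6*d)
q(Y, C) = -2392 + 52*Y (q(Y, C) = (-46 + Y)*52 = -2392 + 52*Y)
o = 241005
√(q(480, s(5)) + o) = √((-2392 + 52*480) + 241005) = √((-2392 + 24960) + 241005) = √(22568 + 241005) = √263573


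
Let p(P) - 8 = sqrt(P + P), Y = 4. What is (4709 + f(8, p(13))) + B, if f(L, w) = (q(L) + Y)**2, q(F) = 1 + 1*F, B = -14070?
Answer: -9192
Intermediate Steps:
p(P) = 8 + sqrt(2)*sqrt(P) (p(P) = 8 + sqrt(P + P) = 8 + sqrt(2*P) = 8 + sqrt(2)*sqrt(P))
q(F) = 1 + F
f(L, w) = (5 + L)**2 (f(L, w) = ((1 + L) + 4)**2 = (5 + L)**2)
(4709 + f(8, p(13))) + B = (4709 + (5 + 8)**2) - 14070 = (4709 + 13**2) - 14070 = (4709 + 169) - 14070 = 4878 - 14070 = -9192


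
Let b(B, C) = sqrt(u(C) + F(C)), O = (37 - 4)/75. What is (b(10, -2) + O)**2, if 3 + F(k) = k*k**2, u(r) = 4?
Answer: -4254/625 + 22*I*sqrt(7)/25 ≈ -6.8064 + 2.3283*I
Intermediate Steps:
F(k) = -3 + k**3 (F(k) = -3 + k*k**2 = -3 + k**3)
O = 11/25 (O = 33*(1/75) = 11/25 ≈ 0.44000)
b(B, C) = sqrt(1 + C**3) (b(B, C) = sqrt(4 + (-3 + C**3)) = sqrt(1 + C**3))
(b(10, -2) + O)**2 = (sqrt(1 + (-2)**3) + 11/25)**2 = (sqrt(1 - 8) + 11/25)**2 = (sqrt(-7) + 11/25)**2 = (I*sqrt(7) + 11/25)**2 = (11/25 + I*sqrt(7))**2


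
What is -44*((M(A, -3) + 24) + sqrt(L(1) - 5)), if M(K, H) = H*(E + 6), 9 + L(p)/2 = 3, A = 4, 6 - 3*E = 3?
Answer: -132 - 44*I*sqrt(17) ≈ -132.0 - 181.42*I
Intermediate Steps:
E = 1 (E = 2 - 1/3*3 = 2 - 1 = 1)
L(p) = -12 (L(p) = -18 + 2*3 = -18 + 6 = -12)
M(K, H) = 7*H (M(K, H) = H*(1 + 6) = H*7 = 7*H)
-44*((M(A, -3) + 24) + sqrt(L(1) - 5)) = -44*((7*(-3) + 24) + sqrt(-12 - 5)) = -44*((-21 + 24) + sqrt(-17)) = -44*(3 + I*sqrt(17)) = -132 - 44*I*sqrt(17)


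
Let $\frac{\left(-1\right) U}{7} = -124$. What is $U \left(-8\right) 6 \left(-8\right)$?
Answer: $333312$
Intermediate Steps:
$U = 868$ ($U = \left(-7\right) \left(-124\right) = 868$)
$U \left(-8\right) 6 \left(-8\right) = 868 \left(-8\right) 6 \left(-8\right) = 868 \left(\left(-48\right) \left(-8\right)\right) = 868 \cdot 384 = 333312$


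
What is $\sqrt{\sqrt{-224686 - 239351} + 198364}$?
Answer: $\sqrt{198364 + i \sqrt{464037}} \approx 445.38 + 0.7647 i$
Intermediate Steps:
$\sqrt{\sqrt{-224686 - 239351} + 198364} = \sqrt{\sqrt{-464037} + 198364} = \sqrt{i \sqrt{464037} + 198364} = \sqrt{198364 + i \sqrt{464037}}$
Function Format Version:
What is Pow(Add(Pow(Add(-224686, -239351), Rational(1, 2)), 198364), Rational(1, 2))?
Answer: Pow(Add(198364, Mul(I, Pow(464037, Rational(1, 2)))), Rational(1, 2)) ≈ Add(445.38, Mul(0.7647, I))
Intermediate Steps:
Pow(Add(Pow(Add(-224686, -239351), Rational(1, 2)), 198364), Rational(1, 2)) = Pow(Add(Pow(-464037, Rational(1, 2)), 198364), Rational(1, 2)) = Pow(Add(Mul(I, Pow(464037, Rational(1, 2))), 198364), Rational(1, 2)) = Pow(Add(198364, Mul(I, Pow(464037, Rational(1, 2)))), Rational(1, 2))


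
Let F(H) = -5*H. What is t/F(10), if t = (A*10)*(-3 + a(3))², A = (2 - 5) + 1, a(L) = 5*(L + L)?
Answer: 1458/5 ≈ 291.60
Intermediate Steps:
a(L) = 10*L (a(L) = 5*(2*L) = 10*L)
A = -2 (A = -3 + 1 = -2)
t = -14580 (t = (-2*10)*(-3 + 10*3)² = -20*(-3 + 30)² = -20*27² = -20*729 = -14580)
t/F(10) = -14580/((-5*10)) = -14580/(-50) = -14580*(-1/50) = 1458/5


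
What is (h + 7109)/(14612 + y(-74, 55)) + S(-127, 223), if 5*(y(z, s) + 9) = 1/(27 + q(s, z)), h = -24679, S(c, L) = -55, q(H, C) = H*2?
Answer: -40157395/714504 ≈ -56.203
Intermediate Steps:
q(H, C) = 2*H
y(z, s) = -9 + 1/(5*(27 + 2*s))
(h + 7109)/(14612 + y(-74, 55)) + S(-127, 223) = (-24679 + 7109)/(14612 + 2*(-607 - 45*55)/(5*(27 + 2*55))) - 55 = -17570/(14612 + 2*(-607 - 2475)/(5*(27 + 110))) - 55 = -17570/(14612 + (⅖)*(-3082)/137) - 55 = -17570/(14612 + (⅖)*(1/137)*(-3082)) - 55 = -17570/(14612 - 6164/685) - 55 = -17570/10003056/685 - 55 = -17570*685/10003056 - 55 = -859675/714504 - 55 = -40157395/714504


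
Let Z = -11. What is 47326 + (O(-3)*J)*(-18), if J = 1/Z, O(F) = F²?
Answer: 520748/11 ≈ 47341.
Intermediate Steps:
J = -1/11 (J = 1/(-11) = -1/11 ≈ -0.090909)
47326 + (O(-3)*J)*(-18) = 47326 + ((-3)²*(-1/11))*(-18) = 47326 + (9*(-1/11))*(-18) = 47326 - 9/11*(-18) = 47326 + 162/11 = 520748/11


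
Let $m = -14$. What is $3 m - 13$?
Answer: $-55$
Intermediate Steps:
$3 m - 13 = 3 \left(-14\right) - 13 = -42 - 13 = -55$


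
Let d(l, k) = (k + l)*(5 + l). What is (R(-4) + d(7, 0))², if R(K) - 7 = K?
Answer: 7569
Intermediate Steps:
d(l, k) = (5 + l)*(k + l)
R(K) = 7 + K
(R(-4) + d(7, 0))² = ((7 - 4) + (7² + 5*0 + 5*7 + 0*7))² = (3 + (49 + 0 + 35 + 0))² = (3 + 84)² = 87² = 7569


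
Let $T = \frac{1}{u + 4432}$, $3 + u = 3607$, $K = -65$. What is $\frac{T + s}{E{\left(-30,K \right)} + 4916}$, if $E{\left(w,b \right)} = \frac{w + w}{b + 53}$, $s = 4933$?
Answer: $\frac{39641589}{39545156} \approx 1.0024$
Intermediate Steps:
$u = 3604$ ($u = -3 + 3607 = 3604$)
$E{\left(w,b \right)} = \frac{2 w}{53 + b}$
$T = \frac{1}{8036}$ ($T = \frac{1}{3604 + 4432} = \frac{1}{8036} \approx 0.00012444$)
$\frac{T + s}{E{\left(-30,K \right)} + 4916} = \frac{\frac{1}{8036} + 4933}{2 \left(-30\right) \frac{1}{53 - 65} + 4916} = \frac{39641589}{8036 \left(2 \left(-30\right) \frac{1}{-12} + 4916\right)} = \frac{39641589}{8036 \left(2 \left(-30\right) \left(- \frac{1}{12}\right) + 4916\right)} = \frac{39641589}{8036 \left(5 + 4916\right)} = \frac{39641589}{8036 \cdot 4921} = \frac{39641589}{8036} \cdot \frac{1}{4921} = \frac{39641589}{39545156}$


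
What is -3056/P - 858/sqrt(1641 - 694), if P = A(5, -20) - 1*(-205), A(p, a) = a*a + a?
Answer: -3056/585 - 858*sqrt(947)/947 ≈ -33.105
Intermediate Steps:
A(p, a) = a + a**2 (A(p, a) = a**2 + a = a + a**2)
P = 585 (P = -20*(1 - 20) - 1*(-205) = -20*(-19) + 205 = 380 + 205 = 585)
-3056/P - 858/sqrt(1641 - 694) = -3056/585 - 858/sqrt(1641 - 694) = -3056*1/585 - 858*sqrt(947)/947 = -3056/585 - 858*sqrt(947)/947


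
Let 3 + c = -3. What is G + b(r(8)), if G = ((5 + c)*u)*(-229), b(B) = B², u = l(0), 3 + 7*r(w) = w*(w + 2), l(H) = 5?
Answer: 1266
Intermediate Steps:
c = -6 (c = -3 - 3 = -6)
r(w) = -3/7 + w*(2 + w)/7 (r(w) = -3/7 + (w*(w + 2))/7 = -3/7 + (w*(2 + w))/7 = -3/7 + w*(2 + w)/7)
u = 5
G = 1145 (G = ((5 - 6)*5)*(-229) = -1*5*(-229) = -5*(-229) = 1145)
G + b(r(8)) = 1145 + (-3/7 + (⅐)*8² + (2/7)*8)² = 1145 + (-3/7 + (⅐)*64 + 16/7)² = 1145 + (-3/7 + 64/7 + 16/7)² = 1145 + 11² = 1145 + 121 = 1266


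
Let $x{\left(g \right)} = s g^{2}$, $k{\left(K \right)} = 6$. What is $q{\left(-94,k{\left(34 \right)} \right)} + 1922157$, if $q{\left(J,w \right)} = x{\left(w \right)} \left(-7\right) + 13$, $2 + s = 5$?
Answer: $1921414$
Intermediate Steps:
$s = 3$ ($s = -2 + 5 = 3$)
$x{\left(g \right)} = 3 g^{2}$
$q{\left(J,w \right)} = 13 - 21 w^{2}$ ($q{\left(J,w \right)} = 3 w^{2} \left(-7\right) + 13 = - 21 w^{2} + 13 = 13 - 21 w^{2}$)
$q{\left(-94,k{\left(34 \right)} \right)} + 1922157 = \left(13 - 21 \cdot 6^{2}\right) + 1922157 = \left(13 - 756\right) + 1922157 = -743 + 1922157 = 1921414$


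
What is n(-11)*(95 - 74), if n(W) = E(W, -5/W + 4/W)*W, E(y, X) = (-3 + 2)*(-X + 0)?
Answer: -21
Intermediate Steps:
E(y, X) = X (E(y, X) = -(-1)*X = X)
n(W) = -1 (n(W) = (-5/W + 4/W)*W = (-1/W)*W = -1)
n(-11)*(95 - 74) = -(95 - 74) = -1*21 = -21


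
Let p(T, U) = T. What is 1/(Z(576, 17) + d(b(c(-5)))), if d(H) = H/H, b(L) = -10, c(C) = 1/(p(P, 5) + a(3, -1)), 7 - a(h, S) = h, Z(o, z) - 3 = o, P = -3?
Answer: 1/580 ≈ 0.0017241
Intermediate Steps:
Z(o, z) = 3 + o
a(h, S) = 7 - h
c(C) = 1 (c(C) = 1/(-3 + (7 - 1*3)) = 1/(-3 + (7 - 3)) = 1/(-3 + 4) = 1/1 = 1)
d(H) = 1
1/(Z(576, 17) + d(b(c(-5)))) = 1/((3 + 576) + 1) = 1/(579 + 1) = 1/580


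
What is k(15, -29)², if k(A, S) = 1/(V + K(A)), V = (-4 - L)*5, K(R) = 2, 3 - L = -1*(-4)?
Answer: 1/169 ≈ 0.0059172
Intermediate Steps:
L = -1 (L = 3 - (-1)*(-4) = 3 - 1*4 = 3 - 4 = -1)
V = -15 (V = (-4 - 1*(-1))*5 = (-4 + 1)*5 = -3*5 = -15)
k(A, S) = -1/13 (k(A, S) = 1/(-15 + 2) = 1/(-13) = -1/13)
k(15, -29)² = (-1/13)² = 1/169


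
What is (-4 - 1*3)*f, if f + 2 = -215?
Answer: 1519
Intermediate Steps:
f = -217 (f = -2 - 215 = -217)
(-4 - 1*3)*f = (-4 - 1*3)*(-217) = (-4 - 3)*(-217) = -7*(-217) = 1519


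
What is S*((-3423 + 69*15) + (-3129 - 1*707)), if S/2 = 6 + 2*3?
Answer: -149376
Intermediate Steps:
S = 24 (S = 2*(6 + 2*3) = 2*(6 + 6) = 2*12 = 24)
S*((-3423 + 69*15) + (-3129 - 1*707)) = 24*((-3423 + 69*15) + (-3129 - 1*707)) = 24*((-3423 + 1035) + (-3129 - 707)) = 24*(-2388 - 3836) = 24*(-6224) = -149376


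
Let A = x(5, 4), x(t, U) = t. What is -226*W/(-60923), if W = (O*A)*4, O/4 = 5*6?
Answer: 542400/60923 ≈ 8.9030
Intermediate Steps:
A = 5
O = 120 (O = 4*(5*6) = 4*30 = 120)
W = 2400 (W = (120*5)*4 = 600*4 = 2400)
-226*W/(-60923) = -226*2400/(-60923) = -542400*(-1/60923) = 542400/60923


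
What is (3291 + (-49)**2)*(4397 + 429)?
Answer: 27469592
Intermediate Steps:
(3291 + (-49)**2)*(4397 + 429) = (3291 + 2401)*4826 = 5692*4826 = 27469592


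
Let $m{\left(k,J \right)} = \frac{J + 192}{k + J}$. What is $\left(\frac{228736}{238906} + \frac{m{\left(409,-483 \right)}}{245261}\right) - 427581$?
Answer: $- \frac{926989258695875227}{2167990005242} \approx -4.2758 \cdot 10^{5}$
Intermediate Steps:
$m{\left(k,J \right)} = \frac{192 + J}{J + k}$
$\left(\frac{228736}{238906} + \frac{m{\left(409,-483 \right)}}{245261}\right) - 427581 = \left(\frac{228736}{238906} + \frac{\frac{1}{-483 + 409} \left(192 - 483\right)}{245261}\right) - 427581 = \left(228736 \cdot \frac{1}{238906} + \frac{1}{-74} \left(-291\right) \frac{1}{245261}\right) - 427581 = \left(\frac{114368}{119453} + \left(- \frac{1}{74}\right) \left(-291\right) \frac{1}{245261}\right) - 427581 = \left(\frac{114368}{119453} + \frac{291}{74} \cdot \frac{1}{245261}\right) - 427581 = \left(\frac{114368}{119453} + \frac{291}{18149314}\right) - 427581 = \frac{2075735504375}{2167990005242} - 427581 = - \frac{926989258695875227}{2167990005242}$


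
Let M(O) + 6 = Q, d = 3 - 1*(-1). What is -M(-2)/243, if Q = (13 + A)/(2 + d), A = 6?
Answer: 17/1458 ≈ 0.011660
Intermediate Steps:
d = 4 (d = 3 + 1 = 4)
Q = 19/6 (Q = (13 + 6)/(2 + 4) = 19/6 ≈ 3.1667)
M(O) = -17/6 (M(O) = -6 + 19/6 = -17/6)
-M(-2)/243 = -1*(-17/6)/243 = (17/6)*(1/243) = 17/1458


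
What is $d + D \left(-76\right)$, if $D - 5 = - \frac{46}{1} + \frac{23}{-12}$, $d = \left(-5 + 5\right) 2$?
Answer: $\frac{9785}{3} \approx 3261.7$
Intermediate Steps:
$d = 0$ ($d = 0 \cdot 2 = 0$)
$D = - \frac{515}{12}$ ($D = 5 + \left(- \frac{46}{1} + \frac{23}{-12}\right) = 5 + \left(\left(-46\right) 1 + 23 \left(- \frac{1}{12}\right)\right) = 5 - \frac{575}{12} = - \frac{515}{12} \approx -42.917$)
$d + D \left(-76\right) = 0 - - \frac{9785}{3} = 0 + \frac{9785}{3} = \frac{9785}{3}$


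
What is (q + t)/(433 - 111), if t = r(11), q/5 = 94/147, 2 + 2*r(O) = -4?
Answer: 29/47334 ≈ 0.00061267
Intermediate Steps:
r(O) = -3 (r(O) = -1 + (½)*(-4) = -1 - 2 = -3)
q = 470/147 (q = 5*(94/147) = 470/147 ≈ 3.1973)
t = -3
(q + t)/(433 - 111) = (470/147 - 3)/(433 - 111) = (29/147)/322 = (29/147)*(1/322) = 29/47334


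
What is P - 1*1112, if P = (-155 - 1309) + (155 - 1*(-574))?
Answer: -1847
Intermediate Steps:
P = -735 (P = -1464 + (155 + 574) = -1464 + 729 = -735)
P - 1*1112 = -735 - 1*1112 = -735 - 1112 = -1847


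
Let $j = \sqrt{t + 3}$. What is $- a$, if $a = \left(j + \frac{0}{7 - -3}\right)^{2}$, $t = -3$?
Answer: $0$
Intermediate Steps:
$j = 0$ ($j = \sqrt{-3 + 3} = \sqrt{0} = 0$)
$a = 0$ ($a = \left(0 + \frac{0}{7 - -3}\right)^{2} = \left(0 + \frac{0}{7 + 3}\right)^{2} = \left(0 + \frac{0}{10}\right)^{2} = \left(0 + 0 \cdot \frac{1}{10}\right)^{2} = \left(0 + 0\right)^{2} = 0^{2} = 0$)
$- a = \left(-1\right) 0 = 0$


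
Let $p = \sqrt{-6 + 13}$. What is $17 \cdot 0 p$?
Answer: $0$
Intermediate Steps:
$p = \sqrt{7} \approx 2.6458$
$17 \cdot 0 p = 17 \cdot 0 \sqrt{7} = 0 \sqrt{7} = 0$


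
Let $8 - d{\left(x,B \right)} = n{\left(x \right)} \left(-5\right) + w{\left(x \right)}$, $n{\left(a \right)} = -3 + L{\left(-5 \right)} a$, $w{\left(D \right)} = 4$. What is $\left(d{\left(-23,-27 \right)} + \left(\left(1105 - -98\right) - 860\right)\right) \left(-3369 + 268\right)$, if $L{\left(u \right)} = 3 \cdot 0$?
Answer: $-1029532$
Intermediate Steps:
$L{\left(u \right)} = 0$
$n{\left(a \right)} = -3$ ($n{\left(a \right)} = -3 + 0 a = -3 + 0 = -3$)
$d{\left(x,B \right)} = -11$ ($d{\left(x,B \right)} = 8 - \left(\left(-3\right) \left(-5\right) + 4\right) = 8 - \left(15 + 4\right) = 8 - 19 = -11$)
$\left(d{\left(-23,-27 \right)} + \left(\left(1105 - -98\right) - 860\right)\right) \left(-3369 + 268\right) = \left(-11 + \left(\left(1105 - -98\right) - 860\right)\right) \left(-3369 + 268\right) = \left(-11 + \left(\left(1105 + 98\right) - 860\right)\right) \left(-3101\right) = \left(-11 + \left(1203 - 860\right)\right) \left(-3101\right) = \left(-11 + 343\right) \left(-3101\right) = 332 \left(-3101\right) = -1029532$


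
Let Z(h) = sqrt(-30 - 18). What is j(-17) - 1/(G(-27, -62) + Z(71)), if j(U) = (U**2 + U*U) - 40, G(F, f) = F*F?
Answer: 95313451/177163 + 4*I*sqrt(3)/531489 ≈ 538.0 + 1.3035e-5*I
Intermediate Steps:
G(F, f) = F**2
j(U) = -40 + 2*U**2 (j(U) = (U**2 + U**2) - 40 = 2*U**2 - 40 = -40 + 2*U**2)
Z(h) = 4*I*sqrt(3) (Z(h) = sqrt(-48) = 4*I*sqrt(3))
j(-17) - 1/(G(-27, -62) + Z(71)) = (-40 + 2*(-17)**2) - 1/((-27)**2 + 4*I*sqrt(3)) = (-40 + 2*289) - 1/(729 + 4*I*sqrt(3)) = (-40 + 578) - 1/(729 + 4*I*sqrt(3)) = 538 - 1/(729 + 4*I*sqrt(3))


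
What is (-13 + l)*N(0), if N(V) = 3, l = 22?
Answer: 27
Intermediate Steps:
(-13 + l)*N(0) = (-13 + 22)*3 = 9*3 = 27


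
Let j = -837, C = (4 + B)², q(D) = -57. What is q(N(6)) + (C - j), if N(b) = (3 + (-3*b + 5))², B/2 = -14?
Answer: 1356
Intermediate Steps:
B = -28 (B = 2*(-14) = -28)
N(b) = (8 - 3*b)² (N(b) = (3 + (5 - 3*b))² = (8 - 3*b)²)
C = 576 (C = (4 - 28)² = (-24)² = 576)
q(N(6)) + (C - j) = -57 + (576 - 1*(-837)) = -57 + (576 + 837) = -57 + 1413 = 1356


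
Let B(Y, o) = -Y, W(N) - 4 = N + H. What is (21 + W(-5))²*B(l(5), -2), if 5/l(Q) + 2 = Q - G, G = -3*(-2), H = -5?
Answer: 375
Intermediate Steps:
G = 6
W(N) = -1 + N (W(N) = 4 + (N - 5) = 4 + (-5 + N) = -1 + N)
l(Q) = 5/(-8 + Q) (l(Q) = 5/(-2 + (Q - 1*6)) = 5/(-2 + (Q - 6)) = 5/(-2 + (-6 + Q)) = 5/(-8 + Q))
(21 + W(-5))²*B(l(5), -2) = (21 + (-1 - 5))²*(-5/(-8 + 5)) = (21 - 6)²*(-5/(-3)) = 15²*(-5*(-1)/3) = 225*(-1*(-5/3)) = 225*(5/3) = 375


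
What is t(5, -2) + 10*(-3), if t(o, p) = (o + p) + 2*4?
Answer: -19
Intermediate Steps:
t(o, p) = 8 + o + p (t(o, p) = (o + p) + 8 = 8 + o + p)
t(5, -2) + 10*(-3) = (8 + 5 - 2) + 10*(-3) = 11 - 30 = -19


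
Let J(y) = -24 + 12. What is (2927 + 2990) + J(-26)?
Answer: 5905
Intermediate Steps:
J(y) = -12
(2927 + 2990) + J(-26) = (2927 + 2990) - 12 = 5917 - 12 = 5905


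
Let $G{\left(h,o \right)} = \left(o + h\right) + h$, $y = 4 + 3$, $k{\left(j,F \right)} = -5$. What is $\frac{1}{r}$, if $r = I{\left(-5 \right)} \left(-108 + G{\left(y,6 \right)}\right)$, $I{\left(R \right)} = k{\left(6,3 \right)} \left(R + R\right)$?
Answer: $- \frac{1}{4400} \approx -0.00022727$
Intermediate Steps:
$y = 7$
$G{\left(h,o \right)} = o + 2 h$ ($G{\left(h,o \right)} = \left(h + o\right) + h = o + 2 h$)
$I{\left(R \right)} = - 10 R$ ($I{\left(R \right)} = - 5 \left(R + R\right) = - 5 \cdot 2 R = - 10 R$)
$r = -4400$ ($r = \left(-10\right) \left(-5\right) \left(-108 + \left(6 + 2 \cdot 7\right)\right) = 50 \left(-108 + \left(6 + 14\right)\right) = 50 \left(-108 + 20\right) = 50 \left(-88\right) = -4400$)
$\frac{1}{r} = \frac{1}{-4400} = - \frac{1}{4400}$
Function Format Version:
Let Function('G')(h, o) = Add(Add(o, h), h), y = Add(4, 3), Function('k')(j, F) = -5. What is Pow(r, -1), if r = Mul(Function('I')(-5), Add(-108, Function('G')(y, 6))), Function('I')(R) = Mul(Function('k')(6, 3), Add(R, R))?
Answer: Rational(-1, 4400) ≈ -0.00022727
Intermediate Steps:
y = 7
Function('G')(h, o) = Add(o, Mul(2, h)) (Function('G')(h, o) = Add(Add(h, o), h) = Add(o, Mul(2, h)))
Function('I')(R) = Mul(-10, R) (Function('I')(R) = Mul(-5, Add(R, R)) = Mul(-5, Mul(2, R)) = Mul(-10, R))
r = -4400 (r = Mul(Mul(-10, -5), Add(-108, Add(6, Mul(2, 7)))) = Mul(50, Add(-108, Add(6, 14))) = Mul(50, Add(-108, 20)) = Mul(50, -88) = -4400)
Pow(r, -1) = Pow(-4400, -1) = Rational(-1, 4400)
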